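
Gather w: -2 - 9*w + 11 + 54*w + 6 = 45*w + 15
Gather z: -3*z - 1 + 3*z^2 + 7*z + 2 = 3*z^2 + 4*z + 1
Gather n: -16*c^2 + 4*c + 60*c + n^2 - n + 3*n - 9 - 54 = -16*c^2 + 64*c + n^2 + 2*n - 63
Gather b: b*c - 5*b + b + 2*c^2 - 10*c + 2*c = b*(c - 4) + 2*c^2 - 8*c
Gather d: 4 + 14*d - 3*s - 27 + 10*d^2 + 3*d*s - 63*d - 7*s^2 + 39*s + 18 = 10*d^2 + d*(3*s - 49) - 7*s^2 + 36*s - 5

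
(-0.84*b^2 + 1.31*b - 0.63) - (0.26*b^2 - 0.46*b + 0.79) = -1.1*b^2 + 1.77*b - 1.42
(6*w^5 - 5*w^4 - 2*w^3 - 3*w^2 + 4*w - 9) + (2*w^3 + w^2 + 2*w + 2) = 6*w^5 - 5*w^4 - 2*w^2 + 6*w - 7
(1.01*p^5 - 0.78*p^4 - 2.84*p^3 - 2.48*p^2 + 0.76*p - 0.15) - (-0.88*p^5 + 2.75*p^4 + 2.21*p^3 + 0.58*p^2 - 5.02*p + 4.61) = 1.89*p^5 - 3.53*p^4 - 5.05*p^3 - 3.06*p^2 + 5.78*p - 4.76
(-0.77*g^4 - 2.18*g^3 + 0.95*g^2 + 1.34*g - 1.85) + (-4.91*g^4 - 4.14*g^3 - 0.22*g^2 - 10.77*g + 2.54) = -5.68*g^4 - 6.32*g^3 + 0.73*g^2 - 9.43*g + 0.69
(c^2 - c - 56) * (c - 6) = c^3 - 7*c^2 - 50*c + 336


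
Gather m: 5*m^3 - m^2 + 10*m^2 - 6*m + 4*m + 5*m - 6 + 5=5*m^3 + 9*m^2 + 3*m - 1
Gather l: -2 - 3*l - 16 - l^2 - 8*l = -l^2 - 11*l - 18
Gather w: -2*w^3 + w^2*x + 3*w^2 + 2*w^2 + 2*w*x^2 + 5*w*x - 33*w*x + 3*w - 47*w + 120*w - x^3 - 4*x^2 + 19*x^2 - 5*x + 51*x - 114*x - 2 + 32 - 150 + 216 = -2*w^3 + w^2*(x + 5) + w*(2*x^2 - 28*x + 76) - x^3 + 15*x^2 - 68*x + 96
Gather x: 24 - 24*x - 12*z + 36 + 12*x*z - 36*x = x*(12*z - 60) - 12*z + 60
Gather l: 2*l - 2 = 2*l - 2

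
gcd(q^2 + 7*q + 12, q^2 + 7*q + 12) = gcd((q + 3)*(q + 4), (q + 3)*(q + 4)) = q^2 + 7*q + 12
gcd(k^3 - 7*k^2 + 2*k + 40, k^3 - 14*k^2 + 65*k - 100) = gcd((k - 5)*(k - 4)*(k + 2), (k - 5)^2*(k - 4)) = k^2 - 9*k + 20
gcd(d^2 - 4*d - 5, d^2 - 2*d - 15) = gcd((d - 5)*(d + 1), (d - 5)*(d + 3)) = d - 5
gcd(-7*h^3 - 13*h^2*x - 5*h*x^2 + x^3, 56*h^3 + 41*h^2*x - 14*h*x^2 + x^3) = -7*h^2 - 6*h*x + x^2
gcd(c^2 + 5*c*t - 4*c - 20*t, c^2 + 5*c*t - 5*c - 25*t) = c + 5*t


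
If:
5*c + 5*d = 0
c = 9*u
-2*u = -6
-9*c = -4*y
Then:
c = 27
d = -27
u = 3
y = 243/4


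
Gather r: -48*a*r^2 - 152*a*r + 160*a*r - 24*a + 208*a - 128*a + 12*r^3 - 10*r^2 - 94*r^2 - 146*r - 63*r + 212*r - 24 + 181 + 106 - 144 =56*a + 12*r^3 + r^2*(-48*a - 104) + r*(8*a + 3) + 119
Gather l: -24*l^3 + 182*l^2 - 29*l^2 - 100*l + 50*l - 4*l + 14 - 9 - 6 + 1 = -24*l^3 + 153*l^2 - 54*l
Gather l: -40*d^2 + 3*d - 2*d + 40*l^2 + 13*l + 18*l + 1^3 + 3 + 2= -40*d^2 + d + 40*l^2 + 31*l + 6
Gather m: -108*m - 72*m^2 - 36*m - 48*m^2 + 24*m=-120*m^2 - 120*m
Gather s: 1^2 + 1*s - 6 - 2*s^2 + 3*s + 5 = -2*s^2 + 4*s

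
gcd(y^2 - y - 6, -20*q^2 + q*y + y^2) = 1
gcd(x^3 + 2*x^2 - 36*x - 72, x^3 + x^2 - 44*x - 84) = x^2 + 8*x + 12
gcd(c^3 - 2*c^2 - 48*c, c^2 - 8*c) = c^2 - 8*c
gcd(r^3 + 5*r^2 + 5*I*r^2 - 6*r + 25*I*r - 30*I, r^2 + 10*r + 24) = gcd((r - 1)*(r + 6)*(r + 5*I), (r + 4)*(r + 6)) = r + 6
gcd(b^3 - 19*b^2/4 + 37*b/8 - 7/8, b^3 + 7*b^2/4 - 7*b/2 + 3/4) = b^2 - 5*b/4 + 1/4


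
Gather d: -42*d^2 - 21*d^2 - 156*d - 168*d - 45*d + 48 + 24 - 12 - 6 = -63*d^2 - 369*d + 54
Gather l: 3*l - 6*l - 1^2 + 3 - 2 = -3*l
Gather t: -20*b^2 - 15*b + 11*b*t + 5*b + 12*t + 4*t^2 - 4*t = -20*b^2 - 10*b + 4*t^2 + t*(11*b + 8)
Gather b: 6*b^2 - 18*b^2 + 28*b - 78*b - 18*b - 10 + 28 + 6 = -12*b^2 - 68*b + 24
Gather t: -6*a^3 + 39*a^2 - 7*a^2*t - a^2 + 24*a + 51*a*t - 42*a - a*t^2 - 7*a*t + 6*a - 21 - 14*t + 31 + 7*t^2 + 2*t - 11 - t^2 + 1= -6*a^3 + 38*a^2 - 12*a + t^2*(6 - a) + t*(-7*a^2 + 44*a - 12)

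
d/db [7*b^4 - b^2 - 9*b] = 28*b^3 - 2*b - 9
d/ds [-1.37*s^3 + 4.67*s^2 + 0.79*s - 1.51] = -4.11*s^2 + 9.34*s + 0.79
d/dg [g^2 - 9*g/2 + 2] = 2*g - 9/2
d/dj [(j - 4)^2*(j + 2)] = 3*j*(j - 4)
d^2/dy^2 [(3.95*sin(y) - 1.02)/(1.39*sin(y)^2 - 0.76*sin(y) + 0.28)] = (-7.631795*sin(y)^5 + 3.710188*sin(y)^4 + 21.255046*sin(y)^3 - 13.663796*sin(y)^2 - 2.851496*sin(y) + 1.296784)/(2.685619*sin(y)^6 - 4.405188*sin(y)^5 + 4.031556*sin(y)^4 - 2.213728*sin(y)^3 + 0.812112*sin(y)^2 - 0.178752*sin(y) + 0.021952)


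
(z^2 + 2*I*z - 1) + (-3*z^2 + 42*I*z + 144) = -2*z^2 + 44*I*z + 143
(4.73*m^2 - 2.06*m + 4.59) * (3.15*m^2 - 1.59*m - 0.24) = 14.8995*m^4 - 14.0097*m^3 + 16.5987*m^2 - 6.8037*m - 1.1016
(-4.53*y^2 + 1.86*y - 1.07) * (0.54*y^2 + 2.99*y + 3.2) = -2.4462*y^4 - 12.5403*y^3 - 9.5124*y^2 + 2.7527*y - 3.424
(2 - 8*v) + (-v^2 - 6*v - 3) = -v^2 - 14*v - 1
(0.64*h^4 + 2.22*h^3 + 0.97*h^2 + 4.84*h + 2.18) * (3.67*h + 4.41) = 2.3488*h^5 + 10.9698*h^4 + 13.3501*h^3 + 22.0405*h^2 + 29.345*h + 9.6138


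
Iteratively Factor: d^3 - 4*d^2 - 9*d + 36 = (d + 3)*(d^2 - 7*d + 12) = (d - 4)*(d + 3)*(d - 3)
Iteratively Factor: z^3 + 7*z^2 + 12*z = (z + 4)*(z^2 + 3*z) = z*(z + 4)*(z + 3)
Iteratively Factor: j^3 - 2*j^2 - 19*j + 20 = (j - 1)*(j^2 - j - 20) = (j - 1)*(j + 4)*(j - 5)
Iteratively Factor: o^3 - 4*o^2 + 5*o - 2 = (o - 2)*(o^2 - 2*o + 1) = (o - 2)*(o - 1)*(o - 1)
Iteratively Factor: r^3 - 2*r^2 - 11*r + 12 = (r - 4)*(r^2 + 2*r - 3) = (r - 4)*(r - 1)*(r + 3)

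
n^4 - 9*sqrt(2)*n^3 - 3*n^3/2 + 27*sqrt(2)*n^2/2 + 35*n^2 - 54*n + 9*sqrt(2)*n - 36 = (n - 2)*(n + 1/2)*(n - 6*sqrt(2))*(n - 3*sqrt(2))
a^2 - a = a*(a - 1)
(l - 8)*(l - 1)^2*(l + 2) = l^4 - 8*l^3 - 3*l^2 + 26*l - 16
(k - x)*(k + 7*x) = k^2 + 6*k*x - 7*x^2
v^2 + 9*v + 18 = (v + 3)*(v + 6)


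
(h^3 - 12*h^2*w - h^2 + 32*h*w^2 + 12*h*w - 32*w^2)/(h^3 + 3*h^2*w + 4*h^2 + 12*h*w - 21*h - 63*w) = (h^3 - 12*h^2*w - h^2 + 32*h*w^2 + 12*h*w - 32*w^2)/(h^3 + 3*h^2*w + 4*h^2 + 12*h*w - 21*h - 63*w)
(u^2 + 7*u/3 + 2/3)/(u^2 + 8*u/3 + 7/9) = 3*(u + 2)/(3*u + 7)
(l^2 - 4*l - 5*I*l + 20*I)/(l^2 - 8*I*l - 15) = (l - 4)/(l - 3*I)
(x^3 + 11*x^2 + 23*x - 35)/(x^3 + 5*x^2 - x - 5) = (x + 7)/(x + 1)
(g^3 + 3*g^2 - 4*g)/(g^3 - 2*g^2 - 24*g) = (g - 1)/(g - 6)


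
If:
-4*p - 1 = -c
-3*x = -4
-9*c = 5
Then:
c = -5/9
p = -7/18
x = 4/3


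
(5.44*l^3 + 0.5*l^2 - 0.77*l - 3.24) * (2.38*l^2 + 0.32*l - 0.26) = 12.9472*l^5 + 2.9308*l^4 - 3.087*l^3 - 8.0876*l^2 - 0.8366*l + 0.8424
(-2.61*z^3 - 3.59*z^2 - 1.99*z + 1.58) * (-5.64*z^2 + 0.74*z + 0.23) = 14.7204*z^5 + 18.3162*z^4 + 7.9667*z^3 - 11.2095*z^2 + 0.7115*z + 0.3634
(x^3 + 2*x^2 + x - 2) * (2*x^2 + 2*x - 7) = 2*x^5 + 6*x^4 - x^3 - 16*x^2 - 11*x + 14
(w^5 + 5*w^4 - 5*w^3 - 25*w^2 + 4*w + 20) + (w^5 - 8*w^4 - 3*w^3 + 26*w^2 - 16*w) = 2*w^5 - 3*w^4 - 8*w^3 + w^2 - 12*w + 20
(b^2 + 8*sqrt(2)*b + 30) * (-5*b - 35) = -5*b^3 - 40*sqrt(2)*b^2 - 35*b^2 - 280*sqrt(2)*b - 150*b - 1050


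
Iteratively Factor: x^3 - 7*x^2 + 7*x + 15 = (x + 1)*(x^2 - 8*x + 15) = (x - 3)*(x + 1)*(x - 5)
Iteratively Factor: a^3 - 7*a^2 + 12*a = (a)*(a^2 - 7*a + 12) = a*(a - 3)*(a - 4)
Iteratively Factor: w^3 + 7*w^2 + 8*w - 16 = (w - 1)*(w^2 + 8*w + 16) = (w - 1)*(w + 4)*(w + 4)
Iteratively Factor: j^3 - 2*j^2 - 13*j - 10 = (j - 5)*(j^2 + 3*j + 2) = (j - 5)*(j + 1)*(j + 2)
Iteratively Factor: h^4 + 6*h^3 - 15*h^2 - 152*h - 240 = (h + 4)*(h^3 + 2*h^2 - 23*h - 60) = (h - 5)*(h + 4)*(h^2 + 7*h + 12) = (h - 5)*(h + 4)^2*(h + 3)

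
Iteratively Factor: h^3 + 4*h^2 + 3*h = (h)*(h^2 + 4*h + 3) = h*(h + 1)*(h + 3)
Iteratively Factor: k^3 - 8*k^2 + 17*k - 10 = (k - 5)*(k^2 - 3*k + 2) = (k - 5)*(k - 2)*(k - 1)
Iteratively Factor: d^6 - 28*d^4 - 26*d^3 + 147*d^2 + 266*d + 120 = (d + 1)*(d^5 - d^4 - 27*d^3 + d^2 + 146*d + 120) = (d - 3)*(d + 1)*(d^4 + 2*d^3 - 21*d^2 - 62*d - 40) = (d - 5)*(d - 3)*(d + 1)*(d^3 + 7*d^2 + 14*d + 8) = (d - 5)*(d - 3)*(d + 1)*(d + 4)*(d^2 + 3*d + 2) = (d - 5)*(d - 3)*(d + 1)^2*(d + 4)*(d + 2)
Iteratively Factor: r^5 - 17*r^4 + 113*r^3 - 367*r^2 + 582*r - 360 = (r - 4)*(r^4 - 13*r^3 + 61*r^2 - 123*r + 90) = (r - 4)*(r - 3)*(r^3 - 10*r^2 + 31*r - 30) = (r - 5)*(r - 4)*(r - 3)*(r^2 - 5*r + 6) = (r - 5)*(r - 4)*(r - 3)^2*(r - 2)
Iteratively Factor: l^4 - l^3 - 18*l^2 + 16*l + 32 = (l - 4)*(l^3 + 3*l^2 - 6*l - 8) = (l - 4)*(l + 4)*(l^2 - l - 2) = (l - 4)*(l - 2)*(l + 4)*(l + 1)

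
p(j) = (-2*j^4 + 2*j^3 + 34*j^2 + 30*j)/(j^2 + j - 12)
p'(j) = (-2*j - 1)*(-2*j^4 + 2*j^3 + 34*j^2 + 30*j)/(j^2 + j - 12)^2 + (-8*j^3 + 6*j^2 + 68*j + 30)/(j^2 + j - 12)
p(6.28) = -32.21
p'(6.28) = -25.24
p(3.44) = 93.75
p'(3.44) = -222.83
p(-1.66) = -1.79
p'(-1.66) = 3.11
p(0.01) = -0.03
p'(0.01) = -2.56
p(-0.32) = 0.51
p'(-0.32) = -0.73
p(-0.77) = 0.37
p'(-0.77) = 1.23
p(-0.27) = 0.46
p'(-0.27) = -0.99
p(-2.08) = -3.00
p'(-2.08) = 2.36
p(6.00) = -25.20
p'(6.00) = -24.88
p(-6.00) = -110.00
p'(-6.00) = 19.78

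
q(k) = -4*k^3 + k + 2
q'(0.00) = 1.00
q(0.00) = 2.00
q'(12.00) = -1727.00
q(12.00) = -6898.00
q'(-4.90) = -287.12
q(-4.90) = 467.70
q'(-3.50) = -146.00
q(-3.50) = 170.00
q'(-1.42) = -23.20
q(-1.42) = 12.03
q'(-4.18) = -208.67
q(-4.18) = 289.96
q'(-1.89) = -41.87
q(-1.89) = 27.12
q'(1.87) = -40.96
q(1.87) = -22.29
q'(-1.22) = -16.86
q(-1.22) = 8.04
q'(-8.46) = -857.86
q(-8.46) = 2415.52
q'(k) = 1 - 12*k^2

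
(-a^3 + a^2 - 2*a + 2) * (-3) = 3*a^3 - 3*a^2 + 6*a - 6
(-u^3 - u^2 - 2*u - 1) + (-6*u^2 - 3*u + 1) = -u^3 - 7*u^2 - 5*u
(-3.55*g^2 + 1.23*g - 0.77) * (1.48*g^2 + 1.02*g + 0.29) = -5.254*g^4 - 1.8006*g^3 - 0.9145*g^2 - 0.4287*g - 0.2233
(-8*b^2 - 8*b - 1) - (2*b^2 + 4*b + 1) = -10*b^2 - 12*b - 2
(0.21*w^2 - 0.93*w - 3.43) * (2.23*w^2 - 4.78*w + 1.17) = 0.4683*w^4 - 3.0777*w^3 - 2.9578*w^2 + 15.3073*w - 4.0131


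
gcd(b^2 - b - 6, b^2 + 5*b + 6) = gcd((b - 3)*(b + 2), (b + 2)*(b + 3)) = b + 2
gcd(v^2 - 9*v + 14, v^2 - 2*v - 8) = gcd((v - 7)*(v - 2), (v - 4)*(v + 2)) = 1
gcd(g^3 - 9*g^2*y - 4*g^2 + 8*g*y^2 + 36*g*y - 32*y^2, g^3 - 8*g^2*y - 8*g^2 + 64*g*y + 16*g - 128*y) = -g^2 + 8*g*y + 4*g - 32*y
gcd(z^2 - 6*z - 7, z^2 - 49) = z - 7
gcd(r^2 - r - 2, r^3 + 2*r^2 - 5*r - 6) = r^2 - r - 2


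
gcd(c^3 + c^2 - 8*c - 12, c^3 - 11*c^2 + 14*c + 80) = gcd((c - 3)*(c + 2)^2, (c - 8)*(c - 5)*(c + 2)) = c + 2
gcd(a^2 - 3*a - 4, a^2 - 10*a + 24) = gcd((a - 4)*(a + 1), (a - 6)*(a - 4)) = a - 4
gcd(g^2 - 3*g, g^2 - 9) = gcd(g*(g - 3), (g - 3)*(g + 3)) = g - 3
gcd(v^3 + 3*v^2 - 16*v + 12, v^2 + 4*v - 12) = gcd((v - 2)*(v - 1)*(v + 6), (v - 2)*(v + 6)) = v^2 + 4*v - 12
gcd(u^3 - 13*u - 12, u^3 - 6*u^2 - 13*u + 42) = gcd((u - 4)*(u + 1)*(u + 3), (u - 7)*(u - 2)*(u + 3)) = u + 3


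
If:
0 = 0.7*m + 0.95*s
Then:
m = -1.35714285714286*s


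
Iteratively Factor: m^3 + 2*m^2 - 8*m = (m)*(m^2 + 2*m - 8) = m*(m - 2)*(m + 4)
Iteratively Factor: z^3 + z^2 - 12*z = (z + 4)*(z^2 - 3*z) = (z - 3)*(z + 4)*(z)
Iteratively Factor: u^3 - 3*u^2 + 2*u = (u - 1)*(u^2 - 2*u) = (u - 2)*(u - 1)*(u)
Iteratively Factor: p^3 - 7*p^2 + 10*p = (p)*(p^2 - 7*p + 10) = p*(p - 5)*(p - 2)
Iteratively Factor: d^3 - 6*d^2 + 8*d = (d)*(d^2 - 6*d + 8) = d*(d - 4)*(d - 2)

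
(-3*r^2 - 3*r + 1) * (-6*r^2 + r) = 18*r^4 + 15*r^3 - 9*r^2 + r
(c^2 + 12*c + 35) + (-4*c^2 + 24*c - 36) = -3*c^2 + 36*c - 1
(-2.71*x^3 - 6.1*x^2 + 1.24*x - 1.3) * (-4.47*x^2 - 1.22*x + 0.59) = 12.1137*x^5 + 30.5732*x^4 + 0.300299999999999*x^3 + 0.6992*x^2 + 2.3176*x - 0.767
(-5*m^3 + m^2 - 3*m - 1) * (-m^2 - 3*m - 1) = 5*m^5 + 14*m^4 + 5*m^3 + 9*m^2 + 6*m + 1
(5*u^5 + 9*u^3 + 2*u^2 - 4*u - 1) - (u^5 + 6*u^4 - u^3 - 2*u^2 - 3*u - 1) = 4*u^5 - 6*u^4 + 10*u^3 + 4*u^2 - u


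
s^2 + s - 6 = (s - 2)*(s + 3)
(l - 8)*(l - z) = l^2 - l*z - 8*l + 8*z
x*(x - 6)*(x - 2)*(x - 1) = x^4 - 9*x^3 + 20*x^2 - 12*x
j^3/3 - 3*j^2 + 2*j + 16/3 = (j/3 + 1/3)*(j - 8)*(j - 2)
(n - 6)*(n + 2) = n^2 - 4*n - 12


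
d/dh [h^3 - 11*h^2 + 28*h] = 3*h^2 - 22*h + 28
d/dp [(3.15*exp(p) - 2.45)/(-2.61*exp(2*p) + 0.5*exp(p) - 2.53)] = (8.2215*exp(2*p) - 12.789*exp(p) - 6.7445)*exp(p)/(6.8121*exp(4*p) - 2.61*exp(3*p) + 13.4566*exp(2*p) - 2.53*exp(p) + 6.4009)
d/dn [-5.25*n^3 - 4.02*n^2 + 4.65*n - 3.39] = -15.75*n^2 - 8.04*n + 4.65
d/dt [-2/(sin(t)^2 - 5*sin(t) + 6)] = 2*(2*sin(t) - 5)*cos(t)/(sin(t)^2 - 5*sin(t) + 6)^2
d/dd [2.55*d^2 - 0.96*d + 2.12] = 5.1*d - 0.96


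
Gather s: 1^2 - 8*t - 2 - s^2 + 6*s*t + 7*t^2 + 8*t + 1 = -s^2 + 6*s*t + 7*t^2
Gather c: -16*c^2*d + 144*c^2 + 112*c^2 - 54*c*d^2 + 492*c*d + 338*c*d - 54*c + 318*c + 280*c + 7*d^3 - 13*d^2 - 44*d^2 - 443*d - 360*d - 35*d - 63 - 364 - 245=c^2*(256 - 16*d) + c*(-54*d^2 + 830*d + 544) + 7*d^3 - 57*d^2 - 838*d - 672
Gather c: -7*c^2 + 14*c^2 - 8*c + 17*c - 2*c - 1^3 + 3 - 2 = 7*c^2 + 7*c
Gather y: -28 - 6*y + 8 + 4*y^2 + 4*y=4*y^2 - 2*y - 20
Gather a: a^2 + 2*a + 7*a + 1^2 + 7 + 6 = a^2 + 9*a + 14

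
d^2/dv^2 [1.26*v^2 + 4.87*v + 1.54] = 2.52000000000000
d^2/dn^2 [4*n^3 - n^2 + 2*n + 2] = 24*n - 2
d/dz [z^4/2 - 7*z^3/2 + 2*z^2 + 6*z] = 2*z^3 - 21*z^2/2 + 4*z + 6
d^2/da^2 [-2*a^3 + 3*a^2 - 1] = 6 - 12*a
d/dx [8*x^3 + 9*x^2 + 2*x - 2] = 24*x^2 + 18*x + 2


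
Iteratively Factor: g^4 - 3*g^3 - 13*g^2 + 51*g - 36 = (g - 3)*(g^3 - 13*g + 12) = (g - 3)*(g + 4)*(g^2 - 4*g + 3) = (g - 3)*(g - 1)*(g + 4)*(g - 3)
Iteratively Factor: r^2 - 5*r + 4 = (r - 4)*(r - 1)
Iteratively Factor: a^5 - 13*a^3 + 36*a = (a + 2)*(a^4 - 2*a^3 - 9*a^2 + 18*a) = a*(a + 2)*(a^3 - 2*a^2 - 9*a + 18) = a*(a + 2)*(a + 3)*(a^2 - 5*a + 6) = a*(a - 2)*(a + 2)*(a + 3)*(a - 3)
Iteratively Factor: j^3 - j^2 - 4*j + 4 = (j + 2)*(j^2 - 3*j + 2) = (j - 2)*(j + 2)*(j - 1)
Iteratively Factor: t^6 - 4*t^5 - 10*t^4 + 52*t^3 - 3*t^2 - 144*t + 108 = (t - 2)*(t^5 - 2*t^4 - 14*t^3 + 24*t^2 + 45*t - 54) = (t - 3)*(t - 2)*(t^4 + t^3 - 11*t^2 - 9*t + 18) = (t - 3)*(t - 2)*(t + 3)*(t^3 - 2*t^2 - 5*t + 6) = (t - 3)^2*(t - 2)*(t + 3)*(t^2 + t - 2) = (t - 3)^2*(t - 2)*(t + 2)*(t + 3)*(t - 1)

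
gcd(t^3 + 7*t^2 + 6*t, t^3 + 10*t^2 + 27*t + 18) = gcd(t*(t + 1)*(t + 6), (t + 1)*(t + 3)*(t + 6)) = t^2 + 7*t + 6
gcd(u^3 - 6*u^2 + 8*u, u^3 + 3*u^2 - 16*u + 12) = u - 2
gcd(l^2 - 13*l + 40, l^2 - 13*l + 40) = l^2 - 13*l + 40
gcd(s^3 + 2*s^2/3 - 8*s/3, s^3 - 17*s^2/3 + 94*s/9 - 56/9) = s - 4/3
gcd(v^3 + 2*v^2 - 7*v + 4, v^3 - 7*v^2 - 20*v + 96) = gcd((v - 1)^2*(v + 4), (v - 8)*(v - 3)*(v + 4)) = v + 4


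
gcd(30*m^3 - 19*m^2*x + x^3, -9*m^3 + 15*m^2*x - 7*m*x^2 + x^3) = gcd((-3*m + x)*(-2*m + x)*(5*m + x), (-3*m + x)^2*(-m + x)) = -3*m + x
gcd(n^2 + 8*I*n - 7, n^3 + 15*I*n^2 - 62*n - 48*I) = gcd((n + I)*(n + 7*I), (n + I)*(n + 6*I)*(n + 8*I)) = n + I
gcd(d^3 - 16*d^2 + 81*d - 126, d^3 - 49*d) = d - 7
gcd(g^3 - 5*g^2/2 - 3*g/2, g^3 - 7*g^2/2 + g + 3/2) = g^2 - 5*g/2 - 3/2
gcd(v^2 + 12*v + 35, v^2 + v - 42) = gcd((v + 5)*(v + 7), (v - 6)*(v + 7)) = v + 7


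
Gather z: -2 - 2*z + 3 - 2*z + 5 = 6 - 4*z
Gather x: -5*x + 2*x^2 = 2*x^2 - 5*x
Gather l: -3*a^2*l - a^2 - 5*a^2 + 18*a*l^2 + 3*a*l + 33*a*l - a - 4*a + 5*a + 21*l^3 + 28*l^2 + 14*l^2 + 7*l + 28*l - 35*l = -6*a^2 + 21*l^3 + l^2*(18*a + 42) + l*(-3*a^2 + 36*a)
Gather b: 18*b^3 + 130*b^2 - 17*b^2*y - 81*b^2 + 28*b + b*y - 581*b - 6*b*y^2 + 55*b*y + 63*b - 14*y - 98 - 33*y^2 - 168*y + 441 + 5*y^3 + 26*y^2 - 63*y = 18*b^3 + b^2*(49 - 17*y) + b*(-6*y^2 + 56*y - 490) + 5*y^3 - 7*y^2 - 245*y + 343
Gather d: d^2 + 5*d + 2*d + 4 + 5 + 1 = d^2 + 7*d + 10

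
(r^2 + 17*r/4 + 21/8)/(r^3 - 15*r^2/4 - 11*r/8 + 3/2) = (2*r + 7)/(2*r^2 - 9*r + 4)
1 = 1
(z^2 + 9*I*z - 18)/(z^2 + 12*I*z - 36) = (z + 3*I)/(z + 6*I)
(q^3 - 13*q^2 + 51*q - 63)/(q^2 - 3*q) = q - 10 + 21/q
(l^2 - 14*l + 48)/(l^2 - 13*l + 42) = (l - 8)/(l - 7)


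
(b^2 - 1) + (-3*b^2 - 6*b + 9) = -2*b^2 - 6*b + 8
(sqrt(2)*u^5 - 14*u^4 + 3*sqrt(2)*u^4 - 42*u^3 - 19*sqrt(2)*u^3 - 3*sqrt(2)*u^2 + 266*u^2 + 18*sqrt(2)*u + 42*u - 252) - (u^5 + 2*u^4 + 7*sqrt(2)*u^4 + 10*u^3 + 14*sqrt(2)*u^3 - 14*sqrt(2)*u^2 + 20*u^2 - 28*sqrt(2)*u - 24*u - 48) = -u^5 + sqrt(2)*u^5 - 16*u^4 - 4*sqrt(2)*u^4 - 52*u^3 - 33*sqrt(2)*u^3 + 11*sqrt(2)*u^2 + 246*u^2 + 46*sqrt(2)*u + 66*u - 204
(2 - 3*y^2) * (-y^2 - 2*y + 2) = 3*y^4 + 6*y^3 - 8*y^2 - 4*y + 4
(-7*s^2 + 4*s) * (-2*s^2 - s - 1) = 14*s^4 - s^3 + 3*s^2 - 4*s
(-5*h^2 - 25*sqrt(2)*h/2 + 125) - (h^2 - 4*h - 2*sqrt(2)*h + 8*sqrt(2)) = -6*h^2 - 21*sqrt(2)*h/2 + 4*h - 8*sqrt(2) + 125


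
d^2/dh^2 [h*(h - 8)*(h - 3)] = 6*h - 22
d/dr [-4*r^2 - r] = -8*r - 1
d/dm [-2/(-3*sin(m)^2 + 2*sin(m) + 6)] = 4*(1 - 3*sin(m))*cos(m)/(-3*sin(m)^2 + 2*sin(m) + 6)^2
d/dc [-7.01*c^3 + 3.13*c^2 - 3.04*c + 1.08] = -21.03*c^2 + 6.26*c - 3.04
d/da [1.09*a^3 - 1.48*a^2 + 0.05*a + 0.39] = 3.27*a^2 - 2.96*a + 0.05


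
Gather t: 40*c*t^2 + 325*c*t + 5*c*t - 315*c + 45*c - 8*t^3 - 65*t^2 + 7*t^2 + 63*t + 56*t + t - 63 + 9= -270*c - 8*t^3 + t^2*(40*c - 58) + t*(330*c + 120) - 54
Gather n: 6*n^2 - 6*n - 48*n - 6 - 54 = 6*n^2 - 54*n - 60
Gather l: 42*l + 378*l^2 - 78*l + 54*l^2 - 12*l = 432*l^2 - 48*l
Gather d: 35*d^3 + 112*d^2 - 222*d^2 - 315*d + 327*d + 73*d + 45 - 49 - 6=35*d^3 - 110*d^2 + 85*d - 10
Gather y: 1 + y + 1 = y + 2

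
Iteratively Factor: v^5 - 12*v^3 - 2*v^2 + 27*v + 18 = (v + 1)*(v^4 - v^3 - 11*v^2 + 9*v + 18) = (v - 3)*(v + 1)*(v^3 + 2*v^2 - 5*v - 6) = (v - 3)*(v + 1)^2*(v^2 + v - 6) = (v - 3)*(v - 2)*(v + 1)^2*(v + 3)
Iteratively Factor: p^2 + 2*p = (p)*(p + 2)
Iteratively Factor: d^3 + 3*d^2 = (d)*(d^2 + 3*d) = d*(d + 3)*(d)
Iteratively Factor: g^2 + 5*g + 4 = (g + 4)*(g + 1)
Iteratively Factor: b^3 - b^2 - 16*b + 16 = (b + 4)*(b^2 - 5*b + 4) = (b - 4)*(b + 4)*(b - 1)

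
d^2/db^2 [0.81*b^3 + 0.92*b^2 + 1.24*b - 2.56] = 4.86*b + 1.84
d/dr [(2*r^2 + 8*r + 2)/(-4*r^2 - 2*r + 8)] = (7*r^2 + 12*r + 17)/(4*r^4 + 4*r^3 - 15*r^2 - 8*r + 16)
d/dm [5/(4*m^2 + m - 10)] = 5*(-8*m - 1)/(4*m^2 + m - 10)^2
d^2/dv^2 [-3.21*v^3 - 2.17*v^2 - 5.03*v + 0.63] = -19.26*v - 4.34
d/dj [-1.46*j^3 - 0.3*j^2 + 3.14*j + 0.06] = -4.38*j^2 - 0.6*j + 3.14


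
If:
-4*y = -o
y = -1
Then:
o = -4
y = -1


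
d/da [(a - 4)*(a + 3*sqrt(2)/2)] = 2*a - 4 + 3*sqrt(2)/2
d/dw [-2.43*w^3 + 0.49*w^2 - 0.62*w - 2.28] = -7.29*w^2 + 0.98*w - 0.62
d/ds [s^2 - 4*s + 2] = 2*s - 4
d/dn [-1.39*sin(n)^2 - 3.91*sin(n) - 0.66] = -(2.78*sin(n) + 3.91)*cos(n)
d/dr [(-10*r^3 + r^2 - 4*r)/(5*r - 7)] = (-100*r^3 + 215*r^2 - 14*r + 28)/(25*r^2 - 70*r + 49)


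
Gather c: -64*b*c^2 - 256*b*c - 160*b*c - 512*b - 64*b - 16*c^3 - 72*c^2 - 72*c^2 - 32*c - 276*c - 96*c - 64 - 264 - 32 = -576*b - 16*c^3 + c^2*(-64*b - 144) + c*(-416*b - 404) - 360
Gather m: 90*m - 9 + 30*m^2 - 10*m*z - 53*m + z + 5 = 30*m^2 + m*(37 - 10*z) + z - 4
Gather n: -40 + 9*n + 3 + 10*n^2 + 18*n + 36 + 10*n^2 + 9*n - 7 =20*n^2 + 36*n - 8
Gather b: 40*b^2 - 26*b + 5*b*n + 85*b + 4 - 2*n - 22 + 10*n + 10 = 40*b^2 + b*(5*n + 59) + 8*n - 8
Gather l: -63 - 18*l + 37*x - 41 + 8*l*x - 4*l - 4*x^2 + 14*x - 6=l*(8*x - 22) - 4*x^2 + 51*x - 110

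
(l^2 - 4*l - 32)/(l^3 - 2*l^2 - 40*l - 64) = 1/(l + 2)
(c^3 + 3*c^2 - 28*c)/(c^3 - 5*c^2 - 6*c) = (-c^2 - 3*c + 28)/(-c^2 + 5*c + 6)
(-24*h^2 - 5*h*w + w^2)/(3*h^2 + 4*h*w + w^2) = (-8*h + w)/(h + w)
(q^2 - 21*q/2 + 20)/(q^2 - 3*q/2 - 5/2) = (q - 8)/(q + 1)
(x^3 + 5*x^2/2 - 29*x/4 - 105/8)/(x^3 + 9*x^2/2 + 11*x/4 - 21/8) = (2*x - 5)/(2*x - 1)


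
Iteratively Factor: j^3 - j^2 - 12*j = (j + 3)*(j^2 - 4*j) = j*(j + 3)*(j - 4)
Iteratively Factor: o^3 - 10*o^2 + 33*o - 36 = (o - 4)*(o^2 - 6*o + 9) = (o - 4)*(o - 3)*(o - 3)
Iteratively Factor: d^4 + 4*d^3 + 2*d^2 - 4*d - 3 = (d + 3)*(d^3 + d^2 - d - 1) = (d + 1)*(d + 3)*(d^2 - 1) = (d + 1)^2*(d + 3)*(d - 1)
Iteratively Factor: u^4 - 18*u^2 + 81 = (u - 3)*(u^3 + 3*u^2 - 9*u - 27) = (u - 3)^2*(u^2 + 6*u + 9) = (u - 3)^2*(u + 3)*(u + 3)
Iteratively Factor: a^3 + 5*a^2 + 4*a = (a)*(a^2 + 5*a + 4) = a*(a + 1)*(a + 4)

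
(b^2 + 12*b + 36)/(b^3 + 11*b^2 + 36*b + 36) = (b + 6)/(b^2 + 5*b + 6)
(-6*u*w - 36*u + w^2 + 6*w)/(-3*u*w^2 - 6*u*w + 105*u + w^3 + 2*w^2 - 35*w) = (6*u*w + 36*u - w^2 - 6*w)/(3*u*w^2 + 6*u*w - 105*u - w^3 - 2*w^2 + 35*w)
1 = 1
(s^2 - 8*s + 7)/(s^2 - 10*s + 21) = (s - 1)/(s - 3)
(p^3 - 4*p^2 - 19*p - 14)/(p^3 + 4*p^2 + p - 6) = (p^2 - 6*p - 7)/(p^2 + 2*p - 3)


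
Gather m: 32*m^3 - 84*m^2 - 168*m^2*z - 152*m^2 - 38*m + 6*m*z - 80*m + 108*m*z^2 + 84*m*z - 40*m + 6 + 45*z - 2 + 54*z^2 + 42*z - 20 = 32*m^3 + m^2*(-168*z - 236) + m*(108*z^2 + 90*z - 158) + 54*z^2 + 87*z - 16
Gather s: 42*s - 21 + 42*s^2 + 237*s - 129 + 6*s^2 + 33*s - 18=48*s^2 + 312*s - 168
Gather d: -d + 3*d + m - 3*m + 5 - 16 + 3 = 2*d - 2*m - 8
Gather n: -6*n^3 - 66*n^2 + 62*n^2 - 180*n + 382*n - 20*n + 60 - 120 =-6*n^3 - 4*n^2 + 182*n - 60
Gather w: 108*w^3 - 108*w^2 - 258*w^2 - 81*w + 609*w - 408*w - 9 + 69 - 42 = 108*w^3 - 366*w^2 + 120*w + 18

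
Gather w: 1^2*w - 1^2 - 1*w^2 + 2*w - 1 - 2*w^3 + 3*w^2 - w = -2*w^3 + 2*w^2 + 2*w - 2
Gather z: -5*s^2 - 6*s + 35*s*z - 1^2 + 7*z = -5*s^2 - 6*s + z*(35*s + 7) - 1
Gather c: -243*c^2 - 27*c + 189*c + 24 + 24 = -243*c^2 + 162*c + 48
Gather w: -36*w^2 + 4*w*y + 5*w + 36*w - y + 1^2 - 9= -36*w^2 + w*(4*y + 41) - y - 8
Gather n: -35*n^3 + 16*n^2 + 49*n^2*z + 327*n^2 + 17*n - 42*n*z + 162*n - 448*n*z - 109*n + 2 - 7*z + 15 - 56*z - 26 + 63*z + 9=-35*n^3 + n^2*(49*z + 343) + n*(70 - 490*z)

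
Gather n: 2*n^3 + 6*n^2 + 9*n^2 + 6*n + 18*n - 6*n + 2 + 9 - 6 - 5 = 2*n^3 + 15*n^2 + 18*n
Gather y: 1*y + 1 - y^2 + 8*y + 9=-y^2 + 9*y + 10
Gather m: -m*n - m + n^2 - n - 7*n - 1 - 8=m*(-n - 1) + n^2 - 8*n - 9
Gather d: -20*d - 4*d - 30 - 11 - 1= -24*d - 42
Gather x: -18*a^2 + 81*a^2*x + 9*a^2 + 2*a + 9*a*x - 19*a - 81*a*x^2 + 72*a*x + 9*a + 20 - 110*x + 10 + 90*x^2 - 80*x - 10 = -9*a^2 - 8*a + x^2*(90 - 81*a) + x*(81*a^2 + 81*a - 190) + 20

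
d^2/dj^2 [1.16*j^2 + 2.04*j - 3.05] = 2.32000000000000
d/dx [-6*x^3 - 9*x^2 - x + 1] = -18*x^2 - 18*x - 1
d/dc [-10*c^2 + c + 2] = 1 - 20*c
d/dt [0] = 0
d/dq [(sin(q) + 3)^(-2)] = -2*cos(q)/(sin(q) + 3)^3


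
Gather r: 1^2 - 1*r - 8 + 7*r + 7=6*r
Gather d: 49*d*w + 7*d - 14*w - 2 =d*(49*w + 7) - 14*w - 2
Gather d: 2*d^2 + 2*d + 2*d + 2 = 2*d^2 + 4*d + 2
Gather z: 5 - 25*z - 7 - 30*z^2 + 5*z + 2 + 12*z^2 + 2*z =-18*z^2 - 18*z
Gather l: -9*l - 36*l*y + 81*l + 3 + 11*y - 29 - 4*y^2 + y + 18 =l*(72 - 36*y) - 4*y^2 + 12*y - 8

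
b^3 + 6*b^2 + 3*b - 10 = (b - 1)*(b + 2)*(b + 5)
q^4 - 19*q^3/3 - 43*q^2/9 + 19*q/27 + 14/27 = (q - 7)*(q - 1/3)*(q + 1/3)*(q + 2/3)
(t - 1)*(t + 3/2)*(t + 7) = t^3 + 15*t^2/2 + 2*t - 21/2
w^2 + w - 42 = (w - 6)*(w + 7)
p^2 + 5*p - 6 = (p - 1)*(p + 6)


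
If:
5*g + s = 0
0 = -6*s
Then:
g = 0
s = 0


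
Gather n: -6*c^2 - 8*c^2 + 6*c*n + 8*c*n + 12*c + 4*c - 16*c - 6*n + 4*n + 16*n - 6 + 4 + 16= -14*c^2 + n*(14*c + 14) + 14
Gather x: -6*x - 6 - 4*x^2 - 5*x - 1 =-4*x^2 - 11*x - 7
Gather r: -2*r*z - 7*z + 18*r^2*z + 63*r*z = 18*r^2*z + 61*r*z - 7*z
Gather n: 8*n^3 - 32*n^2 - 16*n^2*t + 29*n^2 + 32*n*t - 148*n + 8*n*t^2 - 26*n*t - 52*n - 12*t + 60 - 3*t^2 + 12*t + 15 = 8*n^3 + n^2*(-16*t - 3) + n*(8*t^2 + 6*t - 200) - 3*t^2 + 75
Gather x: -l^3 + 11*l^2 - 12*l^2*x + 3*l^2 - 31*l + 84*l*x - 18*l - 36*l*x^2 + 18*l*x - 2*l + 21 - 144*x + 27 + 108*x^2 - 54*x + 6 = -l^3 + 14*l^2 - 51*l + x^2*(108 - 36*l) + x*(-12*l^2 + 102*l - 198) + 54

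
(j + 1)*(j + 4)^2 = j^3 + 9*j^2 + 24*j + 16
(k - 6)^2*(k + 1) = k^3 - 11*k^2 + 24*k + 36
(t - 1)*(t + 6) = t^2 + 5*t - 6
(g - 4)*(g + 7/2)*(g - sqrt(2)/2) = g^3 - sqrt(2)*g^2/2 - g^2/2 - 14*g + sqrt(2)*g/4 + 7*sqrt(2)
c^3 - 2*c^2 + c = c*(c - 1)^2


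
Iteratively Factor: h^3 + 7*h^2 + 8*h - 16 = (h + 4)*(h^2 + 3*h - 4) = (h - 1)*(h + 4)*(h + 4)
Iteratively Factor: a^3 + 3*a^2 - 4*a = (a)*(a^2 + 3*a - 4) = a*(a - 1)*(a + 4)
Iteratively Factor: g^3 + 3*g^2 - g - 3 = (g + 3)*(g^2 - 1) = (g - 1)*(g + 3)*(g + 1)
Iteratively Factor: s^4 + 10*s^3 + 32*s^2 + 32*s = (s + 2)*(s^3 + 8*s^2 + 16*s) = (s + 2)*(s + 4)*(s^2 + 4*s) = (s + 2)*(s + 4)^2*(s)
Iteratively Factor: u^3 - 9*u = (u + 3)*(u^2 - 3*u) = (u - 3)*(u + 3)*(u)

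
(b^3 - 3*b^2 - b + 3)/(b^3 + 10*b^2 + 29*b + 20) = (b^2 - 4*b + 3)/(b^2 + 9*b + 20)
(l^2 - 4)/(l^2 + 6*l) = (l^2 - 4)/(l*(l + 6))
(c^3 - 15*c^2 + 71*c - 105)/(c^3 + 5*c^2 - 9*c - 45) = (c^2 - 12*c + 35)/(c^2 + 8*c + 15)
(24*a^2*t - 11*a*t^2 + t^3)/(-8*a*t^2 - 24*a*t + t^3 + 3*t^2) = (-3*a + t)/(t + 3)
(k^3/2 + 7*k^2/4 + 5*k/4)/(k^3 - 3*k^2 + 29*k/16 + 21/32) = 8*k*(2*k^2 + 7*k + 5)/(32*k^3 - 96*k^2 + 58*k + 21)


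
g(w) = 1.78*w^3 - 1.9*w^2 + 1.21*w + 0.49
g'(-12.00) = 815.77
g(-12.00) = -3363.47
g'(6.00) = 170.65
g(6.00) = 323.83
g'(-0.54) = 4.82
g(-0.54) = -1.00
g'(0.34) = 0.54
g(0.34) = 0.75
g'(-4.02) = 102.78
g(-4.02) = -150.72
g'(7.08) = 241.98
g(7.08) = 545.53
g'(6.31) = 189.85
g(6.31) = 379.68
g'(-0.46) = 4.09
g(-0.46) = -0.64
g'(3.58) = 56.05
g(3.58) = 62.14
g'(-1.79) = 25.12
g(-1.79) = -17.97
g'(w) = 5.34*w^2 - 3.8*w + 1.21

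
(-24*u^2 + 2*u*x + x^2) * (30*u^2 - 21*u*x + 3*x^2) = -720*u^4 + 564*u^3*x - 84*u^2*x^2 - 15*u*x^3 + 3*x^4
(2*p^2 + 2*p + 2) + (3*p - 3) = 2*p^2 + 5*p - 1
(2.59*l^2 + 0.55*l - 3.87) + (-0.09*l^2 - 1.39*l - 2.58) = 2.5*l^2 - 0.84*l - 6.45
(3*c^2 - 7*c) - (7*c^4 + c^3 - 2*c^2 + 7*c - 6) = -7*c^4 - c^3 + 5*c^2 - 14*c + 6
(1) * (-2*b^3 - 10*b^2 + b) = -2*b^3 - 10*b^2 + b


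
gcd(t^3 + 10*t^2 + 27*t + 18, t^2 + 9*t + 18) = t^2 + 9*t + 18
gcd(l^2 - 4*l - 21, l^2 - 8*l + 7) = l - 7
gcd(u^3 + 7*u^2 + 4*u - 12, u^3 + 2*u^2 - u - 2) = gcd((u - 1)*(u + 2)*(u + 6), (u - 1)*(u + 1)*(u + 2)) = u^2 + u - 2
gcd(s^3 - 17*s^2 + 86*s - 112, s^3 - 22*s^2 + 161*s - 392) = s^2 - 15*s + 56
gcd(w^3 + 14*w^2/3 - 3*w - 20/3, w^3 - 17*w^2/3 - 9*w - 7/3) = w + 1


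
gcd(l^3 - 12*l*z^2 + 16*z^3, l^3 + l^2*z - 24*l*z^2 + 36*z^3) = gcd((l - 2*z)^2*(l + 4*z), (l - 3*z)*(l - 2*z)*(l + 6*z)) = -l + 2*z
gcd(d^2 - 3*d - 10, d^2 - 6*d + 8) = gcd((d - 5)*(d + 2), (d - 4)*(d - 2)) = 1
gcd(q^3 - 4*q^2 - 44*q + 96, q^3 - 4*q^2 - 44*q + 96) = q^3 - 4*q^2 - 44*q + 96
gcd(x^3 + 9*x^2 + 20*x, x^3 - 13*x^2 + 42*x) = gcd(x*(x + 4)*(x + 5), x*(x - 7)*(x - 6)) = x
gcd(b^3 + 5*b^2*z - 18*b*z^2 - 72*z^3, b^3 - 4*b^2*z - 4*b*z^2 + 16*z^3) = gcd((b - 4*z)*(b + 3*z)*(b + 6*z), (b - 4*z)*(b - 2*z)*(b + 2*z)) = -b + 4*z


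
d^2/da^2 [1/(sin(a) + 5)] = (5*sin(a) + cos(a)^2 + 1)/(sin(a) + 5)^3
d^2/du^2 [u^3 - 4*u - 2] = 6*u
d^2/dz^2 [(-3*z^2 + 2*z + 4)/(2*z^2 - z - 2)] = 4*(z^3 + 6*z^2 + 2)/(8*z^6 - 12*z^5 - 18*z^4 + 23*z^3 + 18*z^2 - 12*z - 8)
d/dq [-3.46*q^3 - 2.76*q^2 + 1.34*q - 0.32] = -10.38*q^2 - 5.52*q + 1.34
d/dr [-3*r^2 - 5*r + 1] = -6*r - 5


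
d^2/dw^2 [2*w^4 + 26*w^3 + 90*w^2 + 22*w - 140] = 24*w^2 + 156*w + 180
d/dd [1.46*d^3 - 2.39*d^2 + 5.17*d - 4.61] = 4.38*d^2 - 4.78*d + 5.17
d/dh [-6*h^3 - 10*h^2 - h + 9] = -18*h^2 - 20*h - 1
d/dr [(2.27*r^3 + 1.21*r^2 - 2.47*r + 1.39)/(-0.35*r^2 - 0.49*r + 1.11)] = (-0.7945*r^4 - 2.2246*r^3 + 6.1017*r^2 + 3.6592*r - 2.0606)/(0.1225*r^4 + 0.343*r^3 - 0.5369*r^2 - 1.0878*r + 1.2321)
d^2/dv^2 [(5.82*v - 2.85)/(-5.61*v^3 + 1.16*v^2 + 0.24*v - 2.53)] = (-1099.005732*v^5 + 1303.591212*v^4 - 328.08144*v^3 + 991.246392*v^2 - 340.428006*v + 9.988872)/(176.558481*v^9 - 109.522908*v^8 - 0.0134640000000026*v^7 + 246.683287*v^6 - 98.784792*v^5 - 10.425696*v^4 + 111.939435*v^3 - 21.837948*v^2 - 4.608648*v + 16.194277)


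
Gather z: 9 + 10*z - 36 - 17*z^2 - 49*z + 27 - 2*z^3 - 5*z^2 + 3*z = -2*z^3 - 22*z^2 - 36*z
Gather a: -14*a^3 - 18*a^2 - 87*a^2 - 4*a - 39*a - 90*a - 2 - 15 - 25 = -14*a^3 - 105*a^2 - 133*a - 42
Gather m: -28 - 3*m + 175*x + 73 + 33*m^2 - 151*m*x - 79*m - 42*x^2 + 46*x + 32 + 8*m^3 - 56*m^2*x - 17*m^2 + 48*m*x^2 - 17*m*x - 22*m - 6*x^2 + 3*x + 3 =8*m^3 + m^2*(16 - 56*x) + m*(48*x^2 - 168*x - 104) - 48*x^2 + 224*x + 80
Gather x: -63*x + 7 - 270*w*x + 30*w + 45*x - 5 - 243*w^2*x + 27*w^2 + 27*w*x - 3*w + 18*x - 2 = 27*w^2 + 27*w + x*(-243*w^2 - 243*w)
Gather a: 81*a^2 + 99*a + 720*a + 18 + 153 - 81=81*a^2 + 819*a + 90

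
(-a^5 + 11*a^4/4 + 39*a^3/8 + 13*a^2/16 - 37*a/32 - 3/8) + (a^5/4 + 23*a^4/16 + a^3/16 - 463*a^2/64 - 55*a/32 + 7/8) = -3*a^5/4 + 67*a^4/16 + 79*a^3/16 - 411*a^2/64 - 23*a/8 + 1/2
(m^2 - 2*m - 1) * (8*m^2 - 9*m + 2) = 8*m^4 - 25*m^3 + 12*m^2 + 5*m - 2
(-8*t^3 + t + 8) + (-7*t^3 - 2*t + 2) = -15*t^3 - t + 10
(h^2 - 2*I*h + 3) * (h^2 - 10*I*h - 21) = h^4 - 12*I*h^3 - 38*h^2 + 12*I*h - 63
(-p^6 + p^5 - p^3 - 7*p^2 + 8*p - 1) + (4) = -p^6 + p^5 - p^3 - 7*p^2 + 8*p + 3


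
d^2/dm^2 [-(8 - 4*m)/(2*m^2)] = 4*(m - 6)/m^4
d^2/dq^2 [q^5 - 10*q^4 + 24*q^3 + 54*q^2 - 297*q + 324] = 20*q^3 - 120*q^2 + 144*q + 108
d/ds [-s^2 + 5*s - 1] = 5 - 2*s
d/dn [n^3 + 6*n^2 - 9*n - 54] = 3*n^2 + 12*n - 9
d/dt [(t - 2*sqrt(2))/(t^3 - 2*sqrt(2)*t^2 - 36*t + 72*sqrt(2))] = -2*t/(t^4 - 72*t^2 + 1296)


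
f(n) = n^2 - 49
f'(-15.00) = -30.00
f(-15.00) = 176.00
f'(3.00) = 6.00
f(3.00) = -40.00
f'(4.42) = 8.84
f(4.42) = -29.46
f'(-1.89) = -3.78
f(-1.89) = -45.43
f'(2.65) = 5.30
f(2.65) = -41.98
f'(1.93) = 3.86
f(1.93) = -45.28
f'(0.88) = 1.76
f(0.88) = -48.23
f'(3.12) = 6.24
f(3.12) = -39.27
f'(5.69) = 11.38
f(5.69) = -16.62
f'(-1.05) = -2.10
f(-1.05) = -47.90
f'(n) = 2*n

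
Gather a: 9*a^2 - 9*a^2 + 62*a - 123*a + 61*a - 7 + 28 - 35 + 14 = 0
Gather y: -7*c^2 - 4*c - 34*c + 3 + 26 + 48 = -7*c^2 - 38*c + 77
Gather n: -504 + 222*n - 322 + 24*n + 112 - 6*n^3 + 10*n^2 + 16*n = -6*n^3 + 10*n^2 + 262*n - 714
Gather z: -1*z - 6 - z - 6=-2*z - 12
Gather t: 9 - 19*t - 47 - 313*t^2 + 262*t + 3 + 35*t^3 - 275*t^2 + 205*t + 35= 35*t^3 - 588*t^2 + 448*t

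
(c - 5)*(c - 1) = c^2 - 6*c + 5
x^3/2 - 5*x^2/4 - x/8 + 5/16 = (x/2 + 1/4)*(x - 5/2)*(x - 1/2)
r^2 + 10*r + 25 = (r + 5)^2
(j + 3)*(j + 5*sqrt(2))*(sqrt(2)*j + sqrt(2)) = sqrt(2)*j^3 + 4*sqrt(2)*j^2 + 10*j^2 + 3*sqrt(2)*j + 40*j + 30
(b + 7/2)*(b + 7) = b^2 + 21*b/2 + 49/2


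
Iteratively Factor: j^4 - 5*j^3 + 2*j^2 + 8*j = (j - 4)*(j^3 - j^2 - 2*j) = (j - 4)*(j + 1)*(j^2 - 2*j) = j*(j - 4)*(j + 1)*(j - 2)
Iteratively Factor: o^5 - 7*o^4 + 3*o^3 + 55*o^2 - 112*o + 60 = (o - 2)*(o^4 - 5*o^3 - 7*o^2 + 41*o - 30) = (o - 2)*(o + 3)*(o^3 - 8*o^2 + 17*o - 10) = (o - 5)*(o - 2)*(o + 3)*(o^2 - 3*o + 2) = (o - 5)*(o - 2)^2*(o + 3)*(o - 1)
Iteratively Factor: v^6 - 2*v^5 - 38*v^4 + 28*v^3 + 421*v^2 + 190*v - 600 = (v + 4)*(v^5 - 6*v^4 - 14*v^3 + 84*v^2 + 85*v - 150) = (v - 5)*(v + 4)*(v^4 - v^3 - 19*v^2 - 11*v + 30) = (v - 5)^2*(v + 4)*(v^3 + 4*v^2 + v - 6) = (v - 5)^2*(v + 3)*(v + 4)*(v^2 + v - 2) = (v - 5)^2*(v - 1)*(v + 3)*(v + 4)*(v + 2)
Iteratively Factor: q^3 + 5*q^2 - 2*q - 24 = (q - 2)*(q^2 + 7*q + 12) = (q - 2)*(q + 3)*(q + 4)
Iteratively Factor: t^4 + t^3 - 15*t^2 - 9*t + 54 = (t - 2)*(t^3 + 3*t^2 - 9*t - 27) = (t - 2)*(t + 3)*(t^2 - 9) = (t - 2)*(t + 3)^2*(t - 3)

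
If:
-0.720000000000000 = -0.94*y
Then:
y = 0.77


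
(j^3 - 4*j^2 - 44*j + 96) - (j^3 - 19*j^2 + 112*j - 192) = 15*j^2 - 156*j + 288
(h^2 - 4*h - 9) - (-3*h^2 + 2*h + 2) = 4*h^2 - 6*h - 11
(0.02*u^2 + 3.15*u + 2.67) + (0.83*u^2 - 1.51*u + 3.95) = 0.85*u^2 + 1.64*u + 6.62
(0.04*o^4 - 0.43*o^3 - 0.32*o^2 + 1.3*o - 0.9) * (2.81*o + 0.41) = 0.1124*o^5 - 1.1919*o^4 - 1.0755*o^3 + 3.5218*o^2 - 1.996*o - 0.369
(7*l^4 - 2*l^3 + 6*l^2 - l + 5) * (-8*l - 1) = -56*l^5 + 9*l^4 - 46*l^3 + 2*l^2 - 39*l - 5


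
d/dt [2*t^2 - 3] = 4*t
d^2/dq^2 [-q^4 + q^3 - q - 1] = 6*q*(1 - 2*q)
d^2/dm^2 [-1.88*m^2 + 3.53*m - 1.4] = -3.76000000000000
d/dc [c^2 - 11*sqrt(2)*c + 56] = 2*c - 11*sqrt(2)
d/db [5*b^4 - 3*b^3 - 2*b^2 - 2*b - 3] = 20*b^3 - 9*b^2 - 4*b - 2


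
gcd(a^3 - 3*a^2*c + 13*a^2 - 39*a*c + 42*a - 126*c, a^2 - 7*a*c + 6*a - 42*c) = a + 6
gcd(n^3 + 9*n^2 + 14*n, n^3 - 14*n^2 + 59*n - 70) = 1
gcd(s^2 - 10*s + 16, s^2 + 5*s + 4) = 1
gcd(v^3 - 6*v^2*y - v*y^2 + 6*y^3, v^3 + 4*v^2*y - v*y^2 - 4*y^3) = -v^2 + y^2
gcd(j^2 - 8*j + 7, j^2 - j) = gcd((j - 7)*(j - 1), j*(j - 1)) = j - 1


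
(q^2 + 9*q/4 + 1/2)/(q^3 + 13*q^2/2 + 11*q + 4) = (4*q + 1)/(2*(2*q^2 + 9*q + 4))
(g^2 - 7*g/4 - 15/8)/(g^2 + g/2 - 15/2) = (g + 3/4)/(g + 3)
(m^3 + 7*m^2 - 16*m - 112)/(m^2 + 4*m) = m + 3 - 28/m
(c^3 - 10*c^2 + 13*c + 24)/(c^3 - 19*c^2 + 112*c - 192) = (c + 1)/(c - 8)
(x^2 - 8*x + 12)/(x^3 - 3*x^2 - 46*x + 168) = (x - 2)/(x^2 + 3*x - 28)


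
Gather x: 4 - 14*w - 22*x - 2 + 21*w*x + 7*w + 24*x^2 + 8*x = -7*w + 24*x^2 + x*(21*w - 14) + 2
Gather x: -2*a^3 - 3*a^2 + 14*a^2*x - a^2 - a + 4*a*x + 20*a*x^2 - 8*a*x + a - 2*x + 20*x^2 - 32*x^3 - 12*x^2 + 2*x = -2*a^3 - 4*a^2 - 32*x^3 + x^2*(20*a + 8) + x*(14*a^2 - 4*a)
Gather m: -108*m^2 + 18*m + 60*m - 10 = -108*m^2 + 78*m - 10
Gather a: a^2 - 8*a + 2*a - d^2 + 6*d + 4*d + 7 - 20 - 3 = a^2 - 6*a - d^2 + 10*d - 16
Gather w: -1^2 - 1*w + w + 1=0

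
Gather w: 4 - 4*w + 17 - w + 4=25 - 5*w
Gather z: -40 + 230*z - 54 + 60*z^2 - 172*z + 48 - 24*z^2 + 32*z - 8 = 36*z^2 + 90*z - 54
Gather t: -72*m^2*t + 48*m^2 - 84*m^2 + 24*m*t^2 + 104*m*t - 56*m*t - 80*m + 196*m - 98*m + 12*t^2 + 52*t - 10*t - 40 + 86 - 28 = -36*m^2 + 18*m + t^2*(24*m + 12) + t*(-72*m^2 + 48*m + 42) + 18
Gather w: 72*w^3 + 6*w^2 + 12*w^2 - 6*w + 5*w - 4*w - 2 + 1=72*w^3 + 18*w^2 - 5*w - 1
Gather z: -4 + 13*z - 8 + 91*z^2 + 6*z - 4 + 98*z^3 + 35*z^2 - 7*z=98*z^3 + 126*z^2 + 12*z - 16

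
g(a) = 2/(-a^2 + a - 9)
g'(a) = 2*(2*a - 1)/(-a^2 + a - 9)^2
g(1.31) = -0.21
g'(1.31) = 0.04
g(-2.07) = -0.13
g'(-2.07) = -0.04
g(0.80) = -0.23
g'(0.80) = 0.02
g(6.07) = -0.05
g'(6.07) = 0.01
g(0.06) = -0.22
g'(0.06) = -0.02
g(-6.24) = -0.04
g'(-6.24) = -0.01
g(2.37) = -0.16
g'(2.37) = 0.05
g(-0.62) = -0.20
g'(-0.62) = -0.04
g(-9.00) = -0.02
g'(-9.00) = 0.00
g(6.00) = -0.05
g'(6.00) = 0.01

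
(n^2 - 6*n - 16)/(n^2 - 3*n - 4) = (-n^2 + 6*n + 16)/(-n^2 + 3*n + 4)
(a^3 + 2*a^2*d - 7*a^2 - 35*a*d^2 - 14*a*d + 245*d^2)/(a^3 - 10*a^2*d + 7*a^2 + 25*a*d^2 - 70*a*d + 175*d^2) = (a^2 + 7*a*d - 7*a - 49*d)/(a^2 - 5*a*d + 7*a - 35*d)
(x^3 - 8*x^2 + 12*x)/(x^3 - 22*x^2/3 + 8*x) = 3*(x - 2)/(3*x - 4)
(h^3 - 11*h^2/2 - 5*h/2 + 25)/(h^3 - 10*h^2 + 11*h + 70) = (h - 5/2)/(h - 7)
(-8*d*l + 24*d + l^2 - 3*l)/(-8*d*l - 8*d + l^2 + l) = (l - 3)/(l + 1)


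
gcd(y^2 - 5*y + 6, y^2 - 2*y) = y - 2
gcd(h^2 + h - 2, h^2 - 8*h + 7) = h - 1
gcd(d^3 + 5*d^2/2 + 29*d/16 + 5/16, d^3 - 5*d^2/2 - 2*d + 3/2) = d + 1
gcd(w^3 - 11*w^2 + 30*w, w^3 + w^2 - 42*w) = w^2 - 6*w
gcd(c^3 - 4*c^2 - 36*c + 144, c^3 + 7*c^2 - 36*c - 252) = c^2 - 36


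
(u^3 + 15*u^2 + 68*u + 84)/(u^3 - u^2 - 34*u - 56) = (u^2 + 13*u + 42)/(u^2 - 3*u - 28)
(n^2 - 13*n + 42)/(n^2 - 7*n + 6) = (n - 7)/(n - 1)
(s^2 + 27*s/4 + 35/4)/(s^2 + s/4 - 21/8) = 2*(s + 5)/(2*s - 3)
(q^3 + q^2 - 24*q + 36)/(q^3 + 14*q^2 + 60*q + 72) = (q^2 - 5*q + 6)/(q^2 + 8*q + 12)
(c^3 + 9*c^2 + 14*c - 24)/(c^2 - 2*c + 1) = (c^2 + 10*c + 24)/(c - 1)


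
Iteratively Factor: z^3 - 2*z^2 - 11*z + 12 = (z - 1)*(z^2 - z - 12) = (z - 4)*(z - 1)*(z + 3)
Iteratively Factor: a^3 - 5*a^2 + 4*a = (a - 1)*(a^2 - 4*a) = a*(a - 1)*(a - 4)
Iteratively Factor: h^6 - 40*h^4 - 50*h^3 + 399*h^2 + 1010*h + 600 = (h + 4)*(h^5 - 4*h^4 - 24*h^3 + 46*h^2 + 215*h + 150) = (h - 5)*(h + 4)*(h^4 + h^3 - 19*h^2 - 49*h - 30) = (h - 5)*(h + 1)*(h + 4)*(h^3 - 19*h - 30) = (h - 5)*(h + 1)*(h + 2)*(h + 4)*(h^2 - 2*h - 15) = (h - 5)^2*(h + 1)*(h + 2)*(h + 4)*(h + 3)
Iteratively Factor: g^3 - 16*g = (g)*(g^2 - 16) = g*(g - 4)*(g + 4)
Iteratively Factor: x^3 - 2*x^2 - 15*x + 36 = (x + 4)*(x^2 - 6*x + 9) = (x - 3)*(x + 4)*(x - 3)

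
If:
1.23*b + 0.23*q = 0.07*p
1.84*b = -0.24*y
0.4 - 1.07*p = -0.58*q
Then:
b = -0.130434782608696*y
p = 0.45280863218026*y + 0.447688564476886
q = 0.835353855918756*y + 0.13625304136253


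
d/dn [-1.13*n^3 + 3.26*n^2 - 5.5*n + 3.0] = -3.39*n^2 + 6.52*n - 5.5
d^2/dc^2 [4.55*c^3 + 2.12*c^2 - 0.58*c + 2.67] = 27.3*c + 4.24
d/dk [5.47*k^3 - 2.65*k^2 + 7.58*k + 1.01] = 16.41*k^2 - 5.3*k + 7.58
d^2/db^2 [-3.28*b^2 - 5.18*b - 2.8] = -6.56000000000000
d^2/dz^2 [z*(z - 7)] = 2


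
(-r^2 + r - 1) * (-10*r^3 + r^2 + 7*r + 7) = 10*r^5 - 11*r^4 + 4*r^3 - r^2 - 7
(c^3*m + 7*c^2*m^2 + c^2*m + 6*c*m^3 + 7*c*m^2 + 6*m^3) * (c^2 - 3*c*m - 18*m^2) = c^5*m + 4*c^4*m^2 + c^4*m - 33*c^3*m^3 + 4*c^3*m^2 - 144*c^2*m^4 - 33*c^2*m^3 - 108*c*m^5 - 144*c*m^4 - 108*m^5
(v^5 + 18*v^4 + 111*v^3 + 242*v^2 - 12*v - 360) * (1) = v^5 + 18*v^4 + 111*v^3 + 242*v^2 - 12*v - 360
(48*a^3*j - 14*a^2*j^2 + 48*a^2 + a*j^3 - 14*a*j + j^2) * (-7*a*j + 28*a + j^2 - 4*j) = -336*a^4*j^2 + 1344*a^4*j + 146*a^3*j^3 - 584*a^3*j^2 - 336*a^3*j + 1344*a^3 - 21*a^2*j^4 + 84*a^2*j^3 + 146*a^2*j^2 - 584*a^2*j + a*j^5 - 4*a*j^4 - 21*a*j^3 + 84*a*j^2 + j^4 - 4*j^3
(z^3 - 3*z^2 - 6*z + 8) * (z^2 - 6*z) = z^5 - 9*z^4 + 12*z^3 + 44*z^2 - 48*z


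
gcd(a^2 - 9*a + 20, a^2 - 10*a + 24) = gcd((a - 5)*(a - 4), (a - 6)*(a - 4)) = a - 4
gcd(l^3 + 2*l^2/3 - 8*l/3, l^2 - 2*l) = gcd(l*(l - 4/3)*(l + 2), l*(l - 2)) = l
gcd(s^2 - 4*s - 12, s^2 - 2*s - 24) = s - 6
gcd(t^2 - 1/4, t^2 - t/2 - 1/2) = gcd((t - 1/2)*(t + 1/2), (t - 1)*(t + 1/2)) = t + 1/2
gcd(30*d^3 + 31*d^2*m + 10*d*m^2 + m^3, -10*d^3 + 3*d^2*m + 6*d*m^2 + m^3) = 10*d^2 + 7*d*m + m^2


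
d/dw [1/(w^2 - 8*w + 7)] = 2*(4 - w)/(w^2 - 8*w + 7)^2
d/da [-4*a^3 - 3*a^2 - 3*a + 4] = -12*a^2 - 6*a - 3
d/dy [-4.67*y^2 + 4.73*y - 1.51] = 4.73 - 9.34*y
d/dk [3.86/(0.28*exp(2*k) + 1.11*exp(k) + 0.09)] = (-2.1616*exp(k) - 4.2846)*exp(k)/(0.28*exp(2*k) + 1.11*exp(k) + 0.09)^2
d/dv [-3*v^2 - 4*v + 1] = -6*v - 4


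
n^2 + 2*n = n*(n + 2)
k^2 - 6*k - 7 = (k - 7)*(k + 1)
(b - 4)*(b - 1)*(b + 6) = b^3 + b^2 - 26*b + 24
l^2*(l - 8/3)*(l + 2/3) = l^4 - 2*l^3 - 16*l^2/9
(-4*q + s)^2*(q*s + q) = 16*q^3*s + 16*q^3 - 8*q^2*s^2 - 8*q^2*s + q*s^3 + q*s^2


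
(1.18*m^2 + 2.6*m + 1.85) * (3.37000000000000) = 3.9766*m^2 + 8.762*m + 6.2345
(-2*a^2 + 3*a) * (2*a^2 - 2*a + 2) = -4*a^4 + 10*a^3 - 10*a^2 + 6*a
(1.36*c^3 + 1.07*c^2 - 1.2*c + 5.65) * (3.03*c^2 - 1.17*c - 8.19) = 4.1208*c^5 + 1.6509*c^4 - 16.0263*c^3 + 9.7602*c^2 + 3.2175*c - 46.2735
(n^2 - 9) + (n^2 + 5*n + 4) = 2*n^2 + 5*n - 5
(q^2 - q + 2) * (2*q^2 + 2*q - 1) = 2*q^4 + q^2 + 5*q - 2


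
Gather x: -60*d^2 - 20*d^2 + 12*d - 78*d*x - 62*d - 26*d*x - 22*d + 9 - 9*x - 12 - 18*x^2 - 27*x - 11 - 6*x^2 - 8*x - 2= -80*d^2 - 72*d - 24*x^2 + x*(-104*d - 44) - 16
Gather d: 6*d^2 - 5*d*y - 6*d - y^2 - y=6*d^2 + d*(-5*y - 6) - y^2 - y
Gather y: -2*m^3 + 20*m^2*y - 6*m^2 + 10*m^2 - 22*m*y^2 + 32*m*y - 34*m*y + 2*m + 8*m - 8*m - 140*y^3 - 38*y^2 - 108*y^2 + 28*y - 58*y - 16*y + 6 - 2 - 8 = -2*m^3 + 4*m^2 + 2*m - 140*y^3 + y^2*(-22*m - 146) + y*(20*m^2 - 2*m - 46) - 4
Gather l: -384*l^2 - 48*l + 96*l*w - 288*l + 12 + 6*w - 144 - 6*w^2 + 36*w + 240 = -384*l^2 + l*(96*w - 336) - 6*w^2 + 42*w + 108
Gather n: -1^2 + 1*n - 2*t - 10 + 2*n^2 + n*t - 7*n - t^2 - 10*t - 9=2*n^2 + n*(t - 6) - t^2 - 12*t - 20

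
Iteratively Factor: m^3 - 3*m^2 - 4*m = (m + 1)*(m^2 - 4*m) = m*(m + 1)*(m - 4)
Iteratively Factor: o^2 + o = (o + 1)*(o)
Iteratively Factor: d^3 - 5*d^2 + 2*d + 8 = (d - 2)*(d^2 - 3*d - 4) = (d - 4)*(d - 2)*(d + 1)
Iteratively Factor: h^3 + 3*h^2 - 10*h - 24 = (h + 2)*(h^2 + h - 12) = (h - 3)*(h + 2)*(h + 4)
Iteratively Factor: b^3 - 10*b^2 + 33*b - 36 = (b - 4)*(b^2 - 6*b + 9) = (b - 4)*(b - 3)*(b - 3)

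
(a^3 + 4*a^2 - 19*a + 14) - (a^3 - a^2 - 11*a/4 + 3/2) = 5*a^2 - 65*a/4 + 25/2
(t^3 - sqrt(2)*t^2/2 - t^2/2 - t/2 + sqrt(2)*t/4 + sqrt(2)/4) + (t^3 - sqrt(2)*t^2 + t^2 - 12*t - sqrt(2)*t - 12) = 2*t^3 - 3*sqrt(2)*t^2/2 + t^2/2 - 25*t/2 - 3*sqrt(2)*t/4 - 12 + sqrt(2)/4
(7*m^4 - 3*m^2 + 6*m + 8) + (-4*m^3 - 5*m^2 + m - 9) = 7*m^4 - 4*m^3 - 8*m^2 + 7*m - 1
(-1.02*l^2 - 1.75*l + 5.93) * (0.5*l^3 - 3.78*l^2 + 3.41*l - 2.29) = -0.51*l^5 + 2.9806*l^4 + 6.1018*l^3 - 26.0471*l^2 + 24.2288*l - 13.5797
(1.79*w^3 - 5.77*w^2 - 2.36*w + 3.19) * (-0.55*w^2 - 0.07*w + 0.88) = -0.9845*w^5 + 3.0482*w^4 + 3.2771*w^3 - 6.6669*w^2 - 2.3001*w + 2.8072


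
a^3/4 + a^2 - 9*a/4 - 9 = (a/4 + 1)*(a - 3)*(a + 3)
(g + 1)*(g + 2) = g^2 + 3*g + 2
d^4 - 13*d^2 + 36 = (d - 3)*(d - 2)*(d + 2)*(d + 3)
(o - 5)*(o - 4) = o^2 - 9*o + 20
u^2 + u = u*(u + 1)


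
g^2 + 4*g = g*(g + 4)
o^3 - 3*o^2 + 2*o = o*(o - 2)*(o - 1)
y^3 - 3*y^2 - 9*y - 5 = (y - 5)*(y + 1)^2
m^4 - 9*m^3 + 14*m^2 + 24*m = m*(m - 6)*(m - 4)*(m + 1)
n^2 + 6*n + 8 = (n + 2)*(n + 4)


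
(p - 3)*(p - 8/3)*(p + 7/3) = p^3 - 10*p^2/3 - 47*p/9 + 56/3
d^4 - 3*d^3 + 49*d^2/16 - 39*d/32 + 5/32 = (d - 5/4)*(d - 1)*(d - 1/2)*(d - 1/4)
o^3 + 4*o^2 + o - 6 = (o - 1)*(o + 2)*(o + 3)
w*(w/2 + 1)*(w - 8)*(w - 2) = w^4/2 - 4*w^3 - 2*w^2 + 16*w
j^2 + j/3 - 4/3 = (j - 1)*(j + 4/3)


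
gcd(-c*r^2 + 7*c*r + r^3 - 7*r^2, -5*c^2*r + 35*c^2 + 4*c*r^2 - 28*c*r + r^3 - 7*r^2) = -c*r + 7*c + r^2 - 7*r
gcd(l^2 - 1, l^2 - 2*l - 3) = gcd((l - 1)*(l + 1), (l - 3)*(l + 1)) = l + 1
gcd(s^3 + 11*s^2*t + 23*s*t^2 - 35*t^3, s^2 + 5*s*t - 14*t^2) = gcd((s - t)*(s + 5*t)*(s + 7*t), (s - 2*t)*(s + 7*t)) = s + 7*t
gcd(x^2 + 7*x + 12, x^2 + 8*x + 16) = x + 4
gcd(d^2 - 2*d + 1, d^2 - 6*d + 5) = d - 1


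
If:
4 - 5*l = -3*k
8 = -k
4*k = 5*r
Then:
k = -8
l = -4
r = -32/5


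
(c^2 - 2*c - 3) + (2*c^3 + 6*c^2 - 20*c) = 2*c^3 + 7*c^2 - 22*c - 3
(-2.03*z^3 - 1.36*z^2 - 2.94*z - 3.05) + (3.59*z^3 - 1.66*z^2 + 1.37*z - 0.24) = 1.56*z^3 - 3.02*z^2 - 1.57*z - 3.29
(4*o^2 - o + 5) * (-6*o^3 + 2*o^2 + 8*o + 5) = -24*o^5 + 14*o^4 + 22*o^2 + 35*o + 25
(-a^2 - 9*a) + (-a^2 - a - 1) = -2*a^2 - 10*a - 1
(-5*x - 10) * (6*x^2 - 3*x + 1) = -30*x^3 - 45*x^2 + 25*x - 10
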